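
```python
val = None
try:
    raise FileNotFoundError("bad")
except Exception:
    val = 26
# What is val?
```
26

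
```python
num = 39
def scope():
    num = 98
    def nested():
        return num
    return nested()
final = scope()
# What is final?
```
98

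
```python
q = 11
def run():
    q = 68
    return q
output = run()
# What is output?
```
68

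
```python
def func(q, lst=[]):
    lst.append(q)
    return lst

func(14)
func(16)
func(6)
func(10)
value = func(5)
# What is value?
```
[14, 16, 6, 10, 5]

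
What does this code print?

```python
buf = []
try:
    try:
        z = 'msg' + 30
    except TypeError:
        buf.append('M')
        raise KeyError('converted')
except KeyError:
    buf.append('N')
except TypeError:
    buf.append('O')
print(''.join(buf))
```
MN

New KeyError raised, caught by outer KeyError handler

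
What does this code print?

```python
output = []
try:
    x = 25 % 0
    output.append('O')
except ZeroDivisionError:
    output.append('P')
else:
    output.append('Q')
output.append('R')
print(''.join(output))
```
PR

else block skipped when exception is caught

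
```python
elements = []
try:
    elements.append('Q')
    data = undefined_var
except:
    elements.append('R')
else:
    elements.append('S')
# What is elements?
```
['Q', 'R']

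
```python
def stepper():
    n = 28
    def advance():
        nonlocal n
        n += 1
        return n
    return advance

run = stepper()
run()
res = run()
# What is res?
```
30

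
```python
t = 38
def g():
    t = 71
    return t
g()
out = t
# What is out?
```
38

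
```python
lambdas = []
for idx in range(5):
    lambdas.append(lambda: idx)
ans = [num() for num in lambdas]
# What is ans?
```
[4, 4, 4, 4, 4]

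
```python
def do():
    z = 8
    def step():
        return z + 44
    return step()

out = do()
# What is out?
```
52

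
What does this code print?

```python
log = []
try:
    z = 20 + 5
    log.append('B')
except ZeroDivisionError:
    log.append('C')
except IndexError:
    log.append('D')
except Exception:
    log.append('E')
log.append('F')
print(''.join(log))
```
BF

No exception, try block completes normally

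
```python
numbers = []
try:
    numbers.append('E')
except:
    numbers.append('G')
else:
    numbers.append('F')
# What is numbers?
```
['E', 'F']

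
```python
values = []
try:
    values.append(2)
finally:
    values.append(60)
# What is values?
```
[2, 60]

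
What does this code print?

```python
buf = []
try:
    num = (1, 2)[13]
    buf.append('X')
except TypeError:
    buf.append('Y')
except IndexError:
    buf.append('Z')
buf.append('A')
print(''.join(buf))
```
ZA

IndexError is caught by its specific handler, not TypeError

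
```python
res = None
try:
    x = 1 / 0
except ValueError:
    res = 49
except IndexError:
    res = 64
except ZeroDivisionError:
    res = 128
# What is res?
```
128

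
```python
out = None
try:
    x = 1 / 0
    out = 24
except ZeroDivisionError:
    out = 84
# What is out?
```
84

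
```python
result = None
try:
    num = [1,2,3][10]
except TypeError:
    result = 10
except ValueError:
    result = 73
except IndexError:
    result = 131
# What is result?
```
131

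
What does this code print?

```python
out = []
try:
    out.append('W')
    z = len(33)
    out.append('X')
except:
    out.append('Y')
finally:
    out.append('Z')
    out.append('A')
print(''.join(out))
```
WYZA

Code before exception runs, then except, then all of finally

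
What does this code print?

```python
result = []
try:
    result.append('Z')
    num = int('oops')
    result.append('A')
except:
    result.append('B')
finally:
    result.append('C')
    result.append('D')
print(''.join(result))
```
ZBCD

Code before exception runs, then except, then all of finally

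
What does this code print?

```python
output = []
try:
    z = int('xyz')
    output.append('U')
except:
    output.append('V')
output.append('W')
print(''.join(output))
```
VW

Exception raised in try, caught by bare except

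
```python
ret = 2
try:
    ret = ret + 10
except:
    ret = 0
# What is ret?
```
12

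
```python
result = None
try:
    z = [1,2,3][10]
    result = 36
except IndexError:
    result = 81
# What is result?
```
81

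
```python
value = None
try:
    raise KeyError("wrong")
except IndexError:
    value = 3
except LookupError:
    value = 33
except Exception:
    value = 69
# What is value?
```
33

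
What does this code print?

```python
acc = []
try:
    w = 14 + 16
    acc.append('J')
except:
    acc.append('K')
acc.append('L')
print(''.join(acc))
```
JL

No exception, try block completes normally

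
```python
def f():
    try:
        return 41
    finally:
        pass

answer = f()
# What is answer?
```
41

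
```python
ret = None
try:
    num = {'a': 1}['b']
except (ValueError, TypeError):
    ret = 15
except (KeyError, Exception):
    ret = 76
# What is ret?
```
76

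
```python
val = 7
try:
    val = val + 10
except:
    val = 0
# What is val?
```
17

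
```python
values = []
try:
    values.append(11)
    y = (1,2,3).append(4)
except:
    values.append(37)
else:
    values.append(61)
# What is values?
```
[11, 37]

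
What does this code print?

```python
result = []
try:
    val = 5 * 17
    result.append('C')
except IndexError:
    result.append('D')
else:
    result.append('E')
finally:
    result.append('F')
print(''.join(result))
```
CEF

else runs before finally when no exception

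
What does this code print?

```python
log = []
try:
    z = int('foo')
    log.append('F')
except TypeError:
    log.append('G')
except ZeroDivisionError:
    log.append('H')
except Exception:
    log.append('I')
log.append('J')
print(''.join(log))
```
IJ

ValueError not specifically caught, falls to Exception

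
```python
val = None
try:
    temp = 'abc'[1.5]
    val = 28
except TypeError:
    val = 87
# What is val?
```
87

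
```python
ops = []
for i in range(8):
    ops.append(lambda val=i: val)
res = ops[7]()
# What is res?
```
7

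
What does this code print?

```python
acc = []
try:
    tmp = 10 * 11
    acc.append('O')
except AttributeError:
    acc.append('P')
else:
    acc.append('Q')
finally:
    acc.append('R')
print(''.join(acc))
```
OQR

else runs before finally when no exception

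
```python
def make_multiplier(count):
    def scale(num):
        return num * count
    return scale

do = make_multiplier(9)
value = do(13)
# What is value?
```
117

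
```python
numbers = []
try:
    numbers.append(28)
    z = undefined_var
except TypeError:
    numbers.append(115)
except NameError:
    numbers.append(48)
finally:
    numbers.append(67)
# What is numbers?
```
[28, 48, 67]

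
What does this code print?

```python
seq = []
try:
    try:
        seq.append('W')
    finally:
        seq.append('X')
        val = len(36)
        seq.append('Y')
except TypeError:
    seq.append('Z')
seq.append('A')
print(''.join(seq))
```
WXZA

Exception in inner finally caught by outer except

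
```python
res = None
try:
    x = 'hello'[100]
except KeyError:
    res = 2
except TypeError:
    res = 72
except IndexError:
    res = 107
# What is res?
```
107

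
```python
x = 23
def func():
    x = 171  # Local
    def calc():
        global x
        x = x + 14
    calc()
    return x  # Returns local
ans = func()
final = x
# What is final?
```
37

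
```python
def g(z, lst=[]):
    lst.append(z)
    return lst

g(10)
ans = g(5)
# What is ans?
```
[10, 5]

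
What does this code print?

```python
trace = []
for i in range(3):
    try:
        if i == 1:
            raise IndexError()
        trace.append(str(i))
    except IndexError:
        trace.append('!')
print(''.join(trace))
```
0!2

Exception on i=1 caught, loop continues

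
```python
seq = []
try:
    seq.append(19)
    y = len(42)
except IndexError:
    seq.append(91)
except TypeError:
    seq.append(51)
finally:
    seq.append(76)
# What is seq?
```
[19, 51, 76]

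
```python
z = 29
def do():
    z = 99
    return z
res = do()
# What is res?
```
99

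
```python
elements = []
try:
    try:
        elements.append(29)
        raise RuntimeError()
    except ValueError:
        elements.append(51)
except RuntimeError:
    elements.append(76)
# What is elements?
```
[29, 76]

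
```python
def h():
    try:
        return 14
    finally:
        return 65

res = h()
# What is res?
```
65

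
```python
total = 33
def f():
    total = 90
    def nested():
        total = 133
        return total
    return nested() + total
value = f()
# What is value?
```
223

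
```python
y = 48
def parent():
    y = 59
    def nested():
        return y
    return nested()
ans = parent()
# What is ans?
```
59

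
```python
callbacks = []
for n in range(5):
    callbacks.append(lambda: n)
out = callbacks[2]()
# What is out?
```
4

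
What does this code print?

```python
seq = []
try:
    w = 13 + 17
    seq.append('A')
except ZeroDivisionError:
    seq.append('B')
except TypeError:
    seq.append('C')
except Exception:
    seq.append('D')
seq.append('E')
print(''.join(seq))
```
AE

No exception, try block completes normally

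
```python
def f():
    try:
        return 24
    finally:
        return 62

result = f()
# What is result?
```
62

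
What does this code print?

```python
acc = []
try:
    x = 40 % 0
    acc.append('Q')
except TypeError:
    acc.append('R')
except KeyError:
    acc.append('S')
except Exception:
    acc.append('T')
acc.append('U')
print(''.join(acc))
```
TU

ZeroDivisionError not specifically caught, falls to Exception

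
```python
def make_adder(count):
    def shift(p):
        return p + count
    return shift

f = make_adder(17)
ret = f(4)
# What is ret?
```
21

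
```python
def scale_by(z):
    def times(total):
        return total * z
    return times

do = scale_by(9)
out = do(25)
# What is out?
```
225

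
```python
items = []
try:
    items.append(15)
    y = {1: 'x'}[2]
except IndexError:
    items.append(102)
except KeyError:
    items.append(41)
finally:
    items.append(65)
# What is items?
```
[15, 41, 65]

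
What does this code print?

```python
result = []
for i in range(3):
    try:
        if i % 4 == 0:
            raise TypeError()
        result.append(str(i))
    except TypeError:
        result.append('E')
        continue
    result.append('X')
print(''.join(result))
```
E1X2X

continue in except skips rest of loop body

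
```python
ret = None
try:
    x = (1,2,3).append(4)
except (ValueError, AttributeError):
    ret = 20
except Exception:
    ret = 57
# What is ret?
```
20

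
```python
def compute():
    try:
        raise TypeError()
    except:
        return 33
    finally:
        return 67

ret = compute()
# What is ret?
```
67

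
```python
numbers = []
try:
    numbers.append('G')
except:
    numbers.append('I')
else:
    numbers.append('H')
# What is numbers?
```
['G', 'H']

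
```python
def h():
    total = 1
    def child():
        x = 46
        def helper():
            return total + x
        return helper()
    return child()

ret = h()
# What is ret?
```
47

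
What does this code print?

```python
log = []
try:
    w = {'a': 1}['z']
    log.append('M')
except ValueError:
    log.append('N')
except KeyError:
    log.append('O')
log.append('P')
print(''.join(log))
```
OP

KeyError is caught by its specific handler, not ValueError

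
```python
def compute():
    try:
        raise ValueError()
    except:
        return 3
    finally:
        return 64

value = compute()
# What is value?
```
64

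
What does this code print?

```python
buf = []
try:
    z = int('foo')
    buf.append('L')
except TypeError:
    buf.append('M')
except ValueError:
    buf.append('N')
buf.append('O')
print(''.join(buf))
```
NO

ValueError is caught by its specific handler, not TypeError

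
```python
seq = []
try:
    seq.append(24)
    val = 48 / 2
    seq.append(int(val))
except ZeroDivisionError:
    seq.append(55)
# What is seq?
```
[24, 24]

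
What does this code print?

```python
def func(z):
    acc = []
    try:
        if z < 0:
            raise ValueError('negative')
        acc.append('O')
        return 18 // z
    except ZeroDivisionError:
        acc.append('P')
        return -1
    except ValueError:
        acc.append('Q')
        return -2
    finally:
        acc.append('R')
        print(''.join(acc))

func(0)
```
OPR

z=0 causes ZeroDivisionError, caught, finally prints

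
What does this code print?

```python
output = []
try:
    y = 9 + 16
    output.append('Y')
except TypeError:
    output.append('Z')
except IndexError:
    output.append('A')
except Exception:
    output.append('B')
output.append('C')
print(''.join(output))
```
YC

No exception, try block completes normally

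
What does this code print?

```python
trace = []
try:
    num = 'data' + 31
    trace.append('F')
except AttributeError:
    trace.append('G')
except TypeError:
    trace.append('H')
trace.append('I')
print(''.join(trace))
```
HI

TypeError is caught by its specific handler, not AttributeError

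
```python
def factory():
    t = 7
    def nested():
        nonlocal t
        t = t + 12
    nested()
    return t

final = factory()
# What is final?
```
19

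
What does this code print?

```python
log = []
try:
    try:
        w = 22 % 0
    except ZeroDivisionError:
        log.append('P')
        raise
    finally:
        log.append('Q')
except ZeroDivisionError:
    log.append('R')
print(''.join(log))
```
PQR

finally runs before re-raised exception propagates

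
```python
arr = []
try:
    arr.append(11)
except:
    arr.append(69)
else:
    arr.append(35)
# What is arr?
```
[11, 35]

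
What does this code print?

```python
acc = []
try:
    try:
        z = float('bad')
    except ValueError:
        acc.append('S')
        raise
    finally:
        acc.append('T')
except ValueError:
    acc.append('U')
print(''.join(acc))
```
STU

finally runs before re-raised exception propagates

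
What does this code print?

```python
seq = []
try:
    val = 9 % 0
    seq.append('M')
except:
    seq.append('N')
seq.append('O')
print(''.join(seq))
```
NO

Exception raised in try, caught by bare except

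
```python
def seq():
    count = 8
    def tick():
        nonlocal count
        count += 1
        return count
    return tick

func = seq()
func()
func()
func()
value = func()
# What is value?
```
12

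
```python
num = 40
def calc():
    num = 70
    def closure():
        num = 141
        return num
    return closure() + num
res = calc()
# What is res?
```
211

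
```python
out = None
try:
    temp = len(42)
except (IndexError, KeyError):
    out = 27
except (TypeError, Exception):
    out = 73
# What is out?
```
73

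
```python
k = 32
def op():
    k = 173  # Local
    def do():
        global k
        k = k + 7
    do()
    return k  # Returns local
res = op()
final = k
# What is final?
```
39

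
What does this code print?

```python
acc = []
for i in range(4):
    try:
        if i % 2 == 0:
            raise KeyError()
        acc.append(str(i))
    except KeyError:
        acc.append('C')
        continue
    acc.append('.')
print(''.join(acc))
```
C1.C3.

continue in except skips rest of loop body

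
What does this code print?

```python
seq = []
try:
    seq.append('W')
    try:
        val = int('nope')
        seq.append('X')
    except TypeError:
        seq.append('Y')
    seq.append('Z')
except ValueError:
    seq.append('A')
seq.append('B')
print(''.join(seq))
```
WAB

Inner handler doesn't match, propagates to outer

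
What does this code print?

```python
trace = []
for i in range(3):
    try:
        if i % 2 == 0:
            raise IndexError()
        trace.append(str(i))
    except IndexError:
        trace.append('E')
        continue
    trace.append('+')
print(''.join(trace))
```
E1+E

continue in except skips rest of loop body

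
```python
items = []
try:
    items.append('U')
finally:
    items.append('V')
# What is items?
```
['U', 'V']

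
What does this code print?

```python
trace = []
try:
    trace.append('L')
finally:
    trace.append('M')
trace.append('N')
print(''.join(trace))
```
LMN

try/finally without except, no exception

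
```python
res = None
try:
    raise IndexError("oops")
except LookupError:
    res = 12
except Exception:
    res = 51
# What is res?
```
12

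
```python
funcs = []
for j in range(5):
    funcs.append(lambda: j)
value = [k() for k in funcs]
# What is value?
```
[4, 4, 4, 4, 4]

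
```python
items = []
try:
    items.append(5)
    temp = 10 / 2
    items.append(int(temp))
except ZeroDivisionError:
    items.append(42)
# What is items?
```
[5, 5]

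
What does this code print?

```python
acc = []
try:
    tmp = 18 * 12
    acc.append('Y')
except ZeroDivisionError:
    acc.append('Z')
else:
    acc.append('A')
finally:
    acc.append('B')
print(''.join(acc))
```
YAB

else runs before finally when no exception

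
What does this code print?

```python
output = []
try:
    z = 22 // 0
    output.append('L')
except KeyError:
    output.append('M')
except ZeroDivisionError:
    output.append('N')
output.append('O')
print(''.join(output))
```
NO

ZeroDivisionError is caught by its specific handler, not KeyError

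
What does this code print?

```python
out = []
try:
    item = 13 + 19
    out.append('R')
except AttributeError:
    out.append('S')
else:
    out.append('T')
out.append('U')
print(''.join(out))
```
RTU

else block runs when no exception occurs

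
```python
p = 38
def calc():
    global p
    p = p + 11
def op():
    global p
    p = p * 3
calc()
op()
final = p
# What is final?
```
147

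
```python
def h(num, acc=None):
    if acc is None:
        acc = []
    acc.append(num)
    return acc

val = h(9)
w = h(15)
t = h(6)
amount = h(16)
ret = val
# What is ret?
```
[9]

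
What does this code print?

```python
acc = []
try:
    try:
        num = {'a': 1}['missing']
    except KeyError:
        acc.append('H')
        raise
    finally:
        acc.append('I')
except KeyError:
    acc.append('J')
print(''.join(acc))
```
HIJ

finally runs before re-raised exception propagates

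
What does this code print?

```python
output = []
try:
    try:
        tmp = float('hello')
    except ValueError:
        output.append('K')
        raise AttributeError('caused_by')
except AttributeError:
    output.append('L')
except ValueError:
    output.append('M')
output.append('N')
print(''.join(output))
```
KLN

AttributeError raised and caught, original ValueError not re-raised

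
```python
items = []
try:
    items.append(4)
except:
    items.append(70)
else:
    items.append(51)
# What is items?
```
[4, 51]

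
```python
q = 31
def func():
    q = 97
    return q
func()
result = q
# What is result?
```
31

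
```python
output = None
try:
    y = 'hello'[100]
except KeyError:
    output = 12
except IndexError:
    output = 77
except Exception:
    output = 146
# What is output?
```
77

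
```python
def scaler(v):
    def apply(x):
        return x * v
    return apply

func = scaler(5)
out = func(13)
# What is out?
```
65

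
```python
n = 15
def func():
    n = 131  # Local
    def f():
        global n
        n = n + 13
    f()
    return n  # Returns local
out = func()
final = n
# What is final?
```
28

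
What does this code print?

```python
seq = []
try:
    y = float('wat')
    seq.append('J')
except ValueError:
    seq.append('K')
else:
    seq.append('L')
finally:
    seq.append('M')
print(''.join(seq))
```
KM

Exception: except runs, else skipped, finally runs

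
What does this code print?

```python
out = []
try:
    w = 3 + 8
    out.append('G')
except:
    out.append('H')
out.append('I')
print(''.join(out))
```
GI

No exception, try block completes normally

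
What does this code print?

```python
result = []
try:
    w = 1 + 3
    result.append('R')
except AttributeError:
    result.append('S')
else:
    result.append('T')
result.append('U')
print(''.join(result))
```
RTU

else block runs when no exception occurs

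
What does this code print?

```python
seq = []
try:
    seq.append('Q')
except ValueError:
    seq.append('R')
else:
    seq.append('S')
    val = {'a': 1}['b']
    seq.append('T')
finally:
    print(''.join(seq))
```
QS

Try succeeds, else appends 'S', KeyError in else is uncaught, finally prints before exception propagates ('T' never appended)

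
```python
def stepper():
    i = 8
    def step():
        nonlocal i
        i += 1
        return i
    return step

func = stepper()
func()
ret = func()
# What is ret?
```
10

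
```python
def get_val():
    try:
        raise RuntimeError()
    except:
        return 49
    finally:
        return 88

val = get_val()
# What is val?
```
88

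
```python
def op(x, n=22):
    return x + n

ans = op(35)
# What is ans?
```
57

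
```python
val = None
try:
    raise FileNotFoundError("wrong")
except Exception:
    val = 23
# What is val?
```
23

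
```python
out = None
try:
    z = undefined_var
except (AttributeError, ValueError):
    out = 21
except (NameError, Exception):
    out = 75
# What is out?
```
75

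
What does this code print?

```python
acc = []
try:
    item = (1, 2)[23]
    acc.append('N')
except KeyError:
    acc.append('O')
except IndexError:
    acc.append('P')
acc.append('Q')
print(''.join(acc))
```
PQ

IndexError is caught by its specific handler, not KeyError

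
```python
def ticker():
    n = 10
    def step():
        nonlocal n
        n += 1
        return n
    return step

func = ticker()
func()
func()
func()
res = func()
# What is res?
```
14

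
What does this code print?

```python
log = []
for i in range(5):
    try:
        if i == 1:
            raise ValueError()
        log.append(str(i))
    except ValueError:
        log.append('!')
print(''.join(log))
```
0!234

Exception on i=1 caught, loop continues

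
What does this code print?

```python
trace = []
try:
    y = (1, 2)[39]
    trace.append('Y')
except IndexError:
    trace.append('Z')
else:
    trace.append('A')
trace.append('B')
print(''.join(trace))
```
ZB

else block skipped when exception is caught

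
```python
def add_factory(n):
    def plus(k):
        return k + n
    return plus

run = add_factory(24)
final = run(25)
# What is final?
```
49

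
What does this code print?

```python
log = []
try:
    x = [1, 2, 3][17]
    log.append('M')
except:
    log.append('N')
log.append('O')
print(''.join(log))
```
NO

Exception raised in try, caught by bare except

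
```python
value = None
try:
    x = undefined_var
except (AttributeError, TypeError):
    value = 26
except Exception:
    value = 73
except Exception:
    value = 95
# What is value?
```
73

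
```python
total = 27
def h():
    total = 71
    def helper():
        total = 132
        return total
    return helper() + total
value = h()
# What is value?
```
203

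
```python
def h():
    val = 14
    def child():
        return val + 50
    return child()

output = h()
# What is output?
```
64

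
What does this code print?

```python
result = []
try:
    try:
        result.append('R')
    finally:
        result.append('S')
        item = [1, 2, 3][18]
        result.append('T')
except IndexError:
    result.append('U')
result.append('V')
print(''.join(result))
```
RSUV

Exception in inner finally caught by outer except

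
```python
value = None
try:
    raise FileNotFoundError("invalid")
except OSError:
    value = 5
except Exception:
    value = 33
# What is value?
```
5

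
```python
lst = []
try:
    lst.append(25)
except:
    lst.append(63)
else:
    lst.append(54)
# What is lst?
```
[25, 54]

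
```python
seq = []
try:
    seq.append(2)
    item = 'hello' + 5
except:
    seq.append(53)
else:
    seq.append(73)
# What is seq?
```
[2, 53]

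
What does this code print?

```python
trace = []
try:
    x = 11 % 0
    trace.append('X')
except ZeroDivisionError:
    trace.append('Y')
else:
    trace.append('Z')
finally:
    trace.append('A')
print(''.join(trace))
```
YA

Exception: except runs, else skipped, finally runs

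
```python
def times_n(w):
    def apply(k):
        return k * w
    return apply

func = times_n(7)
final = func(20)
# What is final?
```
140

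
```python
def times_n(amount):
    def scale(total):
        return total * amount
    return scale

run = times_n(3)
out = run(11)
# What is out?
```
33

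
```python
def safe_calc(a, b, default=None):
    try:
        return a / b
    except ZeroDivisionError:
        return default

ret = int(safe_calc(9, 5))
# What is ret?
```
1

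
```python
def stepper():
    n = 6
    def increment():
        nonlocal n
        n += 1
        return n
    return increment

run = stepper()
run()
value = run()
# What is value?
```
8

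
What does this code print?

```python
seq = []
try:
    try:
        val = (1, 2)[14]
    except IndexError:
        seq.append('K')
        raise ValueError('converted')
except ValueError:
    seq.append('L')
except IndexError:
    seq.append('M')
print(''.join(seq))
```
KL

New ValueError raised, caught by outer ValueError handler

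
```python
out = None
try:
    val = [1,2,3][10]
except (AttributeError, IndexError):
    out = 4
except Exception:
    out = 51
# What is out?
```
4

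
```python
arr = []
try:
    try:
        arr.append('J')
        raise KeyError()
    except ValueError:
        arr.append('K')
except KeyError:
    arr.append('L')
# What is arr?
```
['J', 'L']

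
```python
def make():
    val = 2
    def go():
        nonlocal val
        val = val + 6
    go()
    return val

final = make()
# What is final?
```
8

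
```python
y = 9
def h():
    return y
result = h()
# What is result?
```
9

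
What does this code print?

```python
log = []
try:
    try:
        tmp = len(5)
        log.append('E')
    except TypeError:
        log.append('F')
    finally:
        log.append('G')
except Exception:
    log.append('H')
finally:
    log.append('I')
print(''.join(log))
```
FGI

Both finally blocks run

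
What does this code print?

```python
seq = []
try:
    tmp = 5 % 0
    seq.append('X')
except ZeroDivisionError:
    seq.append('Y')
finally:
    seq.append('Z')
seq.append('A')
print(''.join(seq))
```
YZA

finally always runs, even after exception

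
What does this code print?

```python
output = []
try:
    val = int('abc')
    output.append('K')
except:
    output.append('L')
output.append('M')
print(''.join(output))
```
LM

Exception raised in try, caught by bare except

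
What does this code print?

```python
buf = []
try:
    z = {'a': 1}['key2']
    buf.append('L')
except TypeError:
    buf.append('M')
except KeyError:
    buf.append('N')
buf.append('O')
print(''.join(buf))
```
NO

KeyError is caught by its specific handler, not TypeError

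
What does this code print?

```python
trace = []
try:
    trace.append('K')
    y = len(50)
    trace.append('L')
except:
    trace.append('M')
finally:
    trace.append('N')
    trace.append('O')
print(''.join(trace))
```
KMNO

Code before exception runs, then except, then all of finally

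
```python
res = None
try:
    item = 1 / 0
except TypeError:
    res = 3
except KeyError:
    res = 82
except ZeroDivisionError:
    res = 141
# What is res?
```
141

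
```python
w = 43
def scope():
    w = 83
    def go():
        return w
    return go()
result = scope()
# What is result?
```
83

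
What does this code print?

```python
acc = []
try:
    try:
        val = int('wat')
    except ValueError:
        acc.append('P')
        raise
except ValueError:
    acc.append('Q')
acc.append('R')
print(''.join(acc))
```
PQR

raise without argument re-raises current exception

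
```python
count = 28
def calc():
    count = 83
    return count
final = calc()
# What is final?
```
83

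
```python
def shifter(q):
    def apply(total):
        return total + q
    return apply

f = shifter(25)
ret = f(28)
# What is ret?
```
53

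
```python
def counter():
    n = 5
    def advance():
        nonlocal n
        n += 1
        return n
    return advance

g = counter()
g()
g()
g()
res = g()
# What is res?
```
9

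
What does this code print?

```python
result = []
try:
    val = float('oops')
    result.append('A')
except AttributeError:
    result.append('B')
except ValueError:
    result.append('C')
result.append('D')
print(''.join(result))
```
CD

ValueError is caught by its specific handler, not AttributeError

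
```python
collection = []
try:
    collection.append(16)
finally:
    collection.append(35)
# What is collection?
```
[16, 35]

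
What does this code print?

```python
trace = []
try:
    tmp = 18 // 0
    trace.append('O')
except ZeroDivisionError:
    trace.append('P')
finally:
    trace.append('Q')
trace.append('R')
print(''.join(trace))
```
PQR

finally always runs, even after exception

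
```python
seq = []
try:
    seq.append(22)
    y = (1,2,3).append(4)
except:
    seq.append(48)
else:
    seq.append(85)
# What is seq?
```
[22, 48]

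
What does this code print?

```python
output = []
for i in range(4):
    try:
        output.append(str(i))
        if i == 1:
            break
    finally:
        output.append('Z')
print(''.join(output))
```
0Z1Z

finally runs even when breaking out of loop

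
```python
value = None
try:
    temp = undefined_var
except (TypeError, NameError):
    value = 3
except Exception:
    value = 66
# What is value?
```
3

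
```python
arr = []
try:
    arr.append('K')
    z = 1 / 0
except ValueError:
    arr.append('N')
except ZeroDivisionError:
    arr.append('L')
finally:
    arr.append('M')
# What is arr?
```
['K', 'L', 'M']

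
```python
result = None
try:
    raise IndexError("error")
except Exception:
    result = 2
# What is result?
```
2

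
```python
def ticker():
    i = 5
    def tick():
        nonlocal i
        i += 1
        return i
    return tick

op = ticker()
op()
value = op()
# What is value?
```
7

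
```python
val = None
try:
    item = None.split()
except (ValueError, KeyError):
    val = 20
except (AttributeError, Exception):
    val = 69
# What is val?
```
69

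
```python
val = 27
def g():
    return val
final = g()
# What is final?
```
27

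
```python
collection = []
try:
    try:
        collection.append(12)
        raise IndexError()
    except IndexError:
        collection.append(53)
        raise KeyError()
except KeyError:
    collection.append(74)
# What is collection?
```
[12, 53, 74]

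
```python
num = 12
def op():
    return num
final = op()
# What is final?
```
12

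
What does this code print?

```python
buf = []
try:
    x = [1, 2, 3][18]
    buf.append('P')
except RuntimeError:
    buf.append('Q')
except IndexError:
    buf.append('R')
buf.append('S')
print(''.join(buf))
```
RS

IndexError is caught by its specific handler, not RuntimeError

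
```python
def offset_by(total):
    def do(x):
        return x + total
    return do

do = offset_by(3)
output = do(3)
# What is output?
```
6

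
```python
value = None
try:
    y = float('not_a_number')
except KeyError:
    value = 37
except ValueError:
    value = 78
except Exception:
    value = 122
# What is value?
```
78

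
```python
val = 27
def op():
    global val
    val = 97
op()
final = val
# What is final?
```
97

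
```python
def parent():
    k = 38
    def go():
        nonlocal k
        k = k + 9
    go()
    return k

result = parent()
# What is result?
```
47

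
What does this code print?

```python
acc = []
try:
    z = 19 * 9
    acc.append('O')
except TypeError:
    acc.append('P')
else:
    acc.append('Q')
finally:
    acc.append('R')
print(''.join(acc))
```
OQR

else runs before finally when no exception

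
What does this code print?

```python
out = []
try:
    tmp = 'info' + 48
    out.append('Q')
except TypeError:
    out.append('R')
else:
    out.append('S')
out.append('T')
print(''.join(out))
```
RT

else block skipped when exception is caught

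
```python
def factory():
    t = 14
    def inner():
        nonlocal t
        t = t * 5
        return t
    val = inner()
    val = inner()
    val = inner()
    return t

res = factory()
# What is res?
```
1750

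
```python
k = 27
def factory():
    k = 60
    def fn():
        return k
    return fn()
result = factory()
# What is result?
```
60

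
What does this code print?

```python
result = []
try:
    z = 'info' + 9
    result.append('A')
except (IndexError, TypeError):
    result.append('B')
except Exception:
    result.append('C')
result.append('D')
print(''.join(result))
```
BD

TypeError matches tuple containing it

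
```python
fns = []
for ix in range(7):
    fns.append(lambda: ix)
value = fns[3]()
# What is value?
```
6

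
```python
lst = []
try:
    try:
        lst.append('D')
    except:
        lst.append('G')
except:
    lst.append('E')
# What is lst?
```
['D']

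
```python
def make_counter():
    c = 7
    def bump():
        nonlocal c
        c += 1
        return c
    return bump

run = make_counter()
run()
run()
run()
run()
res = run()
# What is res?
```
12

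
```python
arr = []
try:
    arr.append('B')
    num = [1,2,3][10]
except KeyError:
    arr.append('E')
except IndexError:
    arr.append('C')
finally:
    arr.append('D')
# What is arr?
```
['B', 'C', 'D']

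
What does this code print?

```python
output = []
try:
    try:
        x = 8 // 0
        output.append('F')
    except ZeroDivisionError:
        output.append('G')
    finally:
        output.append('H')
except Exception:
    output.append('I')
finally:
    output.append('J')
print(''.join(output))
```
GHJ

Both finally blocks run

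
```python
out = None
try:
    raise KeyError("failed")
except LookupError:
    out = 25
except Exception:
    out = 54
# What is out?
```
25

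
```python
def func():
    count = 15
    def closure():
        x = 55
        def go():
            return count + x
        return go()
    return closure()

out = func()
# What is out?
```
70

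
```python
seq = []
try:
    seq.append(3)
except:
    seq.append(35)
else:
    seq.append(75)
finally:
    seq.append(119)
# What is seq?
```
[3, 75, 119]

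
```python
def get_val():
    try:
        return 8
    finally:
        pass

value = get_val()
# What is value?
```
8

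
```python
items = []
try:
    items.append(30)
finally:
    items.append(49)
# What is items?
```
[30, 49]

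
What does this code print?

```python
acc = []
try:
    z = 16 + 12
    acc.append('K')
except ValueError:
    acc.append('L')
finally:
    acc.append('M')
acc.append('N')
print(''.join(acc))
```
KMN

finally runs after normal execution too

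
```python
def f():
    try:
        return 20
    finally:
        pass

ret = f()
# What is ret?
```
20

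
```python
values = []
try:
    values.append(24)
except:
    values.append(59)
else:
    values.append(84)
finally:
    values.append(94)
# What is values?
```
[24, 84, 94]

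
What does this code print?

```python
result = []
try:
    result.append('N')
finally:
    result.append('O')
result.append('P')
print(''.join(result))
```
NOP

try/finally without except, no exception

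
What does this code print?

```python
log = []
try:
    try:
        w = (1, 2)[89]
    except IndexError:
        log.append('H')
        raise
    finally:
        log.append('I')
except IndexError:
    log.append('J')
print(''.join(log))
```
HIJ

finally runs before re-raised exception propagates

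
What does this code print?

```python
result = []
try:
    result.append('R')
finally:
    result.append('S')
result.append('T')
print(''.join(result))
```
RST

try/finally without except, no exception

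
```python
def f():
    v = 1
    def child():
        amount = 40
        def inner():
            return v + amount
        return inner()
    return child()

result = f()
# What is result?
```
41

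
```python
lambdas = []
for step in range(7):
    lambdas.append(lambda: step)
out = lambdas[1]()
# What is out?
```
6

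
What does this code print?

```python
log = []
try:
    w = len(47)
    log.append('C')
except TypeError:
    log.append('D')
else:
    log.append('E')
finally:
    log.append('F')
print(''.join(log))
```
DF

Exception: except runs, else skipped, finally runs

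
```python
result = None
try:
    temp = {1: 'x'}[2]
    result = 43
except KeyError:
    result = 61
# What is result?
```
61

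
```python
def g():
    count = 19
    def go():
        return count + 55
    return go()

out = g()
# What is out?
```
74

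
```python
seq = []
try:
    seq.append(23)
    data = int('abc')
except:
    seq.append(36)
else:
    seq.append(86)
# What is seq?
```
[23, 36]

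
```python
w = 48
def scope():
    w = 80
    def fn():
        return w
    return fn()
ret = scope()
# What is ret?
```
80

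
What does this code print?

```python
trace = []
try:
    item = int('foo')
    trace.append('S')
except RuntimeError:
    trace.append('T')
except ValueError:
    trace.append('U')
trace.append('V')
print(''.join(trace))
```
UV

ValueError is caught by its specific handler, not RuntimeError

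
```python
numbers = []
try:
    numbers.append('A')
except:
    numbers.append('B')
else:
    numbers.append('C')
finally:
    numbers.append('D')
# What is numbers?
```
['A', 'C', 'D']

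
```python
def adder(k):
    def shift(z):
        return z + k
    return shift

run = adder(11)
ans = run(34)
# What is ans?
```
45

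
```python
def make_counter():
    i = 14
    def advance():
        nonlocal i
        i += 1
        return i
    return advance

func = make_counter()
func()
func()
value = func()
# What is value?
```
17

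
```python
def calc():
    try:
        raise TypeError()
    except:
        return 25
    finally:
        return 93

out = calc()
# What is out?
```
93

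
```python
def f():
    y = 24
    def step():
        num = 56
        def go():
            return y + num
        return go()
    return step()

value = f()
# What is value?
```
80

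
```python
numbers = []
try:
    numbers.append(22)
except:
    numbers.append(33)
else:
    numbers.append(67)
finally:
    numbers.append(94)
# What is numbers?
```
[22, 67, 94]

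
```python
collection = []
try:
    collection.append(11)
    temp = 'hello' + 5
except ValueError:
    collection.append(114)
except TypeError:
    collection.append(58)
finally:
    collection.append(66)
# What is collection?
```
[11, 58, 66]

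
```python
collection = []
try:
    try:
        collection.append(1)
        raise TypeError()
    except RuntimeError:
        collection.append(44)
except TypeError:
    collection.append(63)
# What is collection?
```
[1, 63]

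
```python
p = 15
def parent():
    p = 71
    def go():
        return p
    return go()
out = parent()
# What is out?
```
71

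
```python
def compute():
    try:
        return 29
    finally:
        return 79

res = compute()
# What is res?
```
79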